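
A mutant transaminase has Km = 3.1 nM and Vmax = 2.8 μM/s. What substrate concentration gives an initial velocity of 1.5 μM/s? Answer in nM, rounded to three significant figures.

3.58 nM

The required fractional saturation is v/Vmax = 1.5/2.8 = 0.5357.
Then [S]/(Km+[S]) = 0.5357 ⇒ [S] = 3.1 × 0.5357/(1 − 0.5357) = 3.58 nM.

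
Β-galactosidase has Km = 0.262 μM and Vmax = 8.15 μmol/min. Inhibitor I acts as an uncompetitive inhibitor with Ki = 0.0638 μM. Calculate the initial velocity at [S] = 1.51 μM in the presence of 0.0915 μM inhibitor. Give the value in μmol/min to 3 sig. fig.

3.13 μmol/min

α = 1 + [I]/Ki = 1 + 0.0915/0.0638 = 2.434.
For an uncompetitive inhibitor, both parameters are divided by α, giving Vmax/α and Km/α: Km,app = 0.108 μM, Vmax,app = 3.35 μmol/min.
v = Vmax,app·[S]/(Km,app + [S]) = 3.35 × 1.51/(0.108 + 1.51) = 3.13 μmol/min.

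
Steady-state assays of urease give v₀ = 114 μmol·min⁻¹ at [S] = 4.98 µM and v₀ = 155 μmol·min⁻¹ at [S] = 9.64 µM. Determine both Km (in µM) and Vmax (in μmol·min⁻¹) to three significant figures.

In reciprocal form, 1/v = (Km/Vmax)·(1/[S]) + 1/Vmax. The two points give (1/[S], 1/v) = (0.2008, 0.008772) and (0.1037, 0.006452).
Slope = (0.008772 − 0.006452)/(0.2008 − 0.1037) = 0.02390; intercept = 0.008772 − 0.02390×0.2008 = 0.003972.
Vmax = 1/intercept = 252 μmol·min⁻¹; Km = slope × Vmax = 0.02390 × 252 = 6.02 µM.

Km = 6.02 µM; Vmax = 252 μmol·min⁻¹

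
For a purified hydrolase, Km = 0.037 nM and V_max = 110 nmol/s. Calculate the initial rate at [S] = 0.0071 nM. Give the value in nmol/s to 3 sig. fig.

17.7 nmol/s

v = Vmax·[S]/(Km + [S]) = 110 × 0.0071 / (0.037 + 0.0071)
  = 0.7810 / 0.04410 = 17.7 nmol/s.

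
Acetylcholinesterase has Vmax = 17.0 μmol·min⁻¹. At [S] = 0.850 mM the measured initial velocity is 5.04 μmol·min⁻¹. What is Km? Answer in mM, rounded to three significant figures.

From v = Vmax[S]/(Km+[S]), Km = [S](Vmax − v)/v.
Km = 0.850 × (17.0 − 5.04) / 5.04 = 10.17/5.04 = 2.02 mM.

2.02 mM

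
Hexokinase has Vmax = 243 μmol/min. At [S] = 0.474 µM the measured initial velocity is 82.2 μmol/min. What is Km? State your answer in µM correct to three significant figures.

From v = Vmax[S]/(Km+[S]), Km = [S](Vmax − v)/v.
Km = 0.474 × (243 − 82.2) / 82.2 = 76.22/82.2 = 0.927 µM.

0.927 µM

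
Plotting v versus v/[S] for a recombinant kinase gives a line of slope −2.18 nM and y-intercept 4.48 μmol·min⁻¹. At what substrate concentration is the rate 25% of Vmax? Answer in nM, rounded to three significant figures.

0.727 nM

The Eadie–Hofstee slope gives Km = 2.18 nM (slope = −Km).
v/Vmax = [S]/(Km+[S]) = 0.25 ⇒ [S] = Km·0.25/(1−0.25) = 2.18 × 0.3333 = 0.727 nM.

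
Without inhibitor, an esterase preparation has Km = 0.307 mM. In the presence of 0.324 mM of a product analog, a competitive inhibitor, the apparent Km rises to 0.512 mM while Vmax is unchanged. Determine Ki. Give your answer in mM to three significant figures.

0.485 mM

Competitive: Km,app = α·Km with α = 1 + [I]/Ki.
α = Km,app/Km = 0.512/0.307 = 1.668.
Since α = 1 + [I]/Ki, [I]/Ki = 1.668 − 1 = 0.6678 and Ki = 0.324/0.6678 = 0.485 mM.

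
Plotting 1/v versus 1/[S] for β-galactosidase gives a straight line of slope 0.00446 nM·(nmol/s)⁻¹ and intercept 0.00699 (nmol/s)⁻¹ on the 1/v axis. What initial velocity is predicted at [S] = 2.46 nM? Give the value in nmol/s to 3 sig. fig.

114 nmol/s

The y-intercept is 1/Vmax, so Vmax = 1/0.00699 = 143 nmol/s.
The slope is Km/Vmax, so Km = 0.00446 × 143 = 0.638 nM.
Then v = 143 × 2.46/(0.638 + 2.46) = 114 nmol/s.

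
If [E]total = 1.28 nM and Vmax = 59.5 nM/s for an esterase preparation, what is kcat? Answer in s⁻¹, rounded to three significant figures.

46.5 s⁻¹

kcat = Vmax/[E]total = 59.5 nM/s / 1.28 nM = 46.5 s⁻¹.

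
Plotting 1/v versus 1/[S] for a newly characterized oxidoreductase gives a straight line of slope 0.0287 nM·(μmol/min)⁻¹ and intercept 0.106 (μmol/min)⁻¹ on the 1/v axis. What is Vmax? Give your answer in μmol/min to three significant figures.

The y-intercept of a Lineweaver–Burk plot equals 1/Vmax, so Vmax = 1/0.106 = 9.43 μmol/min.

9.43 μmol/min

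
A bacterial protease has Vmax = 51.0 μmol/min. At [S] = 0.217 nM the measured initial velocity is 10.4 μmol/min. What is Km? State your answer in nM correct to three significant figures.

0.847 nM

v/Vmax = 10.4/51.0 = 0.2039 = [S]/(Km+[S]).
So Km + [S] = [S]/0.2039 = 1.064 nM, giving Km = 1.064 − 0.217 = 0.847 nM.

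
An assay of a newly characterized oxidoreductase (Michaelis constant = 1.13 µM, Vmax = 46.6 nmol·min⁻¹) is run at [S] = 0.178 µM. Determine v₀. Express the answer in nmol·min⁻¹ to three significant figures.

[S]/(Km+[S]) = 0.178/1.308 = 0.1361, the fractional saturation.
v = 0.1361 × Vmax = 0.1361 × 46.6 = 6.34 nmol·min⁻¹.

6.34 nmol·min⁻¹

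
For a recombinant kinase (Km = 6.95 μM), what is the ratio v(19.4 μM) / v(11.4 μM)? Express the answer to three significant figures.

1.19

The fractional saturations are [S]/(Km+[S]) = 11.4/18.35 = 0.6213 and 19.4/26.35 = 0.7362.
v₂/v₁ is just their ratio: 0.7362/0.6213 = 1.19.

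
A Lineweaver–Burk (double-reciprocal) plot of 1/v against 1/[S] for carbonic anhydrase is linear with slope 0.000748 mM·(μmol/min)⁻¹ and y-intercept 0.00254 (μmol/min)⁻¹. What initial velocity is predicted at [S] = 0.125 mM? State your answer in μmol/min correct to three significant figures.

117 μmol/min

The y-intercept is 1/Vmax, so Vmax = 1/0.00254 = 394 μmol/min.
The slope is Km/Vmax, so Km = 0.000748 × 394 = 0.294 mM.
Then v = 394 × 0.125/(0.294 + 0.125) = 117 μmol/min.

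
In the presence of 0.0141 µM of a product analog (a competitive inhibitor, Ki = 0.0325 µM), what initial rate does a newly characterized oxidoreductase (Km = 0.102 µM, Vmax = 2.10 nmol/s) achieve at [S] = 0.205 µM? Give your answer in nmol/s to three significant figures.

α = 1 + [I]/Ki = 1 + 0.0141/0.0325 = 1.434.
For a competitive inhibitor, Vmax is unchanged and the apparent Km becomes α·Km: Km,app = 0.146 µM, Vmax,app = 2.10 nmol/s.
v = Vmax,app·[S]/(Km,app + [S]) = 2.10 × 0.205/(0.146 + 0.205) = 1.23 nmol/s.

1.23 nmol/s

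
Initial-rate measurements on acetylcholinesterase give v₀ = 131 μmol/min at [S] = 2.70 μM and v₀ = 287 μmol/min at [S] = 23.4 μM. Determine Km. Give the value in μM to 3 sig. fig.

From v = Vmax[S]/(Km+[S]), each point gives Vmax = v(Km+[S])/[S].
Equating: 131(Km+2.70)/2.70 = 287(Km+23.4)/23.4.
48.52·Km + 131 = 12.26·Km + 287, so (48.52 − 12.26)·Km = 287 − 131.
Km = 156.0/36.25 = 4.30 μM; then Vmax = 131(4.30+2.70)/2.70 = 340 μmol/min.

4.30 μM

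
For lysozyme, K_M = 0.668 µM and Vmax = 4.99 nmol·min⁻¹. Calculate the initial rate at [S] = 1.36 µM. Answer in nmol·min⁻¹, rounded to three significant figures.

v = Vmax·[S]/(Km + [S]) = 4.99 × 1.36 / (0.668 + 1.36)
  = 6.786 / 2.028 = 3.35 nmol·min⁻¹.

3.35 nmol·min⁻¹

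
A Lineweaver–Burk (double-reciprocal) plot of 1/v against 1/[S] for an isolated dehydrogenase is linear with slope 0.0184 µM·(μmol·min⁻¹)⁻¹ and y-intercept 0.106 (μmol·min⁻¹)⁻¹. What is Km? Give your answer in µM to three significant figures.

y-intercept = 1/Vmax ⇒ Vmax = 9.43 μmol·min⁻¹; slope = Km/Vmax ⇒ Km = slope × Vmax.
Km = 0.0184 × 9.43 = 0.174 µM.

0.174 µM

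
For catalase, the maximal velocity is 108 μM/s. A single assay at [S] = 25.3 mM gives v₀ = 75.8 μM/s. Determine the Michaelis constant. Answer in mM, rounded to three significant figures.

From v = Vmax[S]/(Km+[S]), Km = [S](Vmax − v)/v.
Km = 25.3 × (108 − 75.8) / 75.8 = 814.7/75.8 = 10.7 mM.

10.7 mM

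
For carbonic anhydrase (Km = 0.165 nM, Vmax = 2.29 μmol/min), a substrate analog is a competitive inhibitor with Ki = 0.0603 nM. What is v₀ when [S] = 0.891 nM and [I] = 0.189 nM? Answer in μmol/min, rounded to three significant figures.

1.30 μmol/min

α = 1 + [I]/Ki = 1 + 0.189/0.0603 = 4.134.
For a competitive inhibitor, Vmax is unchanged and the apparent Km becomes α·Km: Km,app = 0.682 nM, Vmax,app = 2.29 μmol/min.
v = Vmax,app·[S]/(Km,app + [S]) = 2.29 × 0.891/(0.682 + 0.891) = 1.30 μmol/min.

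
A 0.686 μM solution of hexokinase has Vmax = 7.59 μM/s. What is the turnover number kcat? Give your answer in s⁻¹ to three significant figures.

kcat = Vmax/[E]total = 7.59 μM/s / 0.686 μM = 11.1 s⁻¹.

11.1 s⁻¹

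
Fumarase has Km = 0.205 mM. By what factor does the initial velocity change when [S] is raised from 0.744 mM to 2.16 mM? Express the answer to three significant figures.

Since Vmax cancels, v₂/v₁ = [S]₂(Km+[S]₁) / [S]₁(Km+[S]₂).
= 2.16×(0.205+0.744) / (0.744×(0.205+2.16)) = 2.050/1.760 = 1.16.

1.16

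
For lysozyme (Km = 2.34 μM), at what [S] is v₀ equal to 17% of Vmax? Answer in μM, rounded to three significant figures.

0.479 μM

v/Vmax = [S]/(Km+[S]) = 0.17, so [S] = Km·0.17/(1 − 0.17) = 2.34 × 0.2048.
[S] = 0.479 μM.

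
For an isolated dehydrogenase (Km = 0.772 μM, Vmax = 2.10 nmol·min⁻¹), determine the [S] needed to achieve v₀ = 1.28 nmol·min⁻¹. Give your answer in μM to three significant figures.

1.21 μM

The required fractional saturation is v/Vmax = 1.28/2.10 = 0.6095.
Then [S]/(Km+[S]) = 0.6095 ⇒ [S] = 0.772 × 0.6095/(1 − 0.6095) = 1.21 μM.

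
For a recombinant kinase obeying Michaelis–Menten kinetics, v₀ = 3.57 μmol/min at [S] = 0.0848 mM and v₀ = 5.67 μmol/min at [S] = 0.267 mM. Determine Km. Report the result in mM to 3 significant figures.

0.101 mM

In reciprocal form, 1/v = (Km/Vmax)·(1/[S]) + 1/Vmax. The two points give (1/[S], 1/v) = (11.79, 0.2801) and (3.745, 0.1764).
Slope = (0.2801 − 0.1764)/(11.79 − 3.745) = 0.01289; intercept = 0.2801 − 0.01289×11.79 = 0.1281.
Vmax = 1/intercept = 7.81 μmol/min; Km = slope × Vmax = 0.01289 × 7.81 = 0.101 mM.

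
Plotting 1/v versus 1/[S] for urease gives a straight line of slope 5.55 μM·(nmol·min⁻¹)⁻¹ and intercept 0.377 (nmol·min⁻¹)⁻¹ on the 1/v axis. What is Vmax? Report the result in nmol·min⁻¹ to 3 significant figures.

The y-intercept of a Lineweaver–Burk plot equals 1/Vmax, so Vmax = 1/0.377 = 2.65 nmol·min⁻¹.

2.65 nmol·min⁻¹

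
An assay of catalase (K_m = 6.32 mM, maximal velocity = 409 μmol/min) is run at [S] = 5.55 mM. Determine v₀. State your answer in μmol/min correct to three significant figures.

191 μmol/min

[S]/(Km+[S]) = 5.55/11.87 = 0.4676, the fractional saturation.
v = 0.4676 × Vmax = 0.4676 × 409 = 191 μmol/min.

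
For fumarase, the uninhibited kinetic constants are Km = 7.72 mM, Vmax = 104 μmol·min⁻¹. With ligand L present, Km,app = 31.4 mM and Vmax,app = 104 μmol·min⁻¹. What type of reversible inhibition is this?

Km increases (7.72 → 31.4 mM) while Vmax is unchanged — the hallmark of competitive inhibition.

competitive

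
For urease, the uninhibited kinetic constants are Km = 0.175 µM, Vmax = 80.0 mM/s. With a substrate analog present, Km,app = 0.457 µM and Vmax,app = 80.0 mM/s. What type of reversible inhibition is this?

Km increases (0.175 → 0.457 µM) while Vmax is unchanged — the hallmark of competitive inhibition.

competitive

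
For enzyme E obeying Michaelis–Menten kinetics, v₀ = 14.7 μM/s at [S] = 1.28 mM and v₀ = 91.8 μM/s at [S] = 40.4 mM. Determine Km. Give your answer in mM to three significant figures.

From v = Vmax[S]/(Km+[S]), each point gives Vmax = v(Km+[S])/[S].
Equating: 14.7(Km+1.28)/1.28 = 91.8(Km+40.4)/40.4.
11.48·Km + 14.7 = 2.272·Km + 91.8, so (11.48 − 2.272)·Km = 91.8 − 14.7.
Km = 77.10/9.212 = 8.37 mM; then Vmax = 14.7(8.37+1.28)/1.28 = 111 μM/s.

8.37 mM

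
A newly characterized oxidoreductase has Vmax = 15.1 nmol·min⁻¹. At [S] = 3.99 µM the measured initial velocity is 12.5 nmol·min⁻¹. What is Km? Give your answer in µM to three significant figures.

0.830 µM

v/Vmax = 12.5/15.1 = 0.8278 = [S]/(Km+[S]).
So Km + [S] = [S]/0.8278 = 4.820 µM, giving Km = 4.820 − 3.99 = 0.830 µM.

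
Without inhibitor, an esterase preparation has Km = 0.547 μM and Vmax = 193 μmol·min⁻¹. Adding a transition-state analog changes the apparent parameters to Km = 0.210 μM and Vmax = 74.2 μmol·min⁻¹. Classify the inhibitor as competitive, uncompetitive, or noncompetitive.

Both Km and Vmax decrease by the same factor (~2.60-fold) — characteristic of uncompetitive inhibition.

uncompetitive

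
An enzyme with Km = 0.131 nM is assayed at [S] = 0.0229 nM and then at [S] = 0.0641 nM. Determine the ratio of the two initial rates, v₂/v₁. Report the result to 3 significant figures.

2.21

Since Vmax cancels, v₂/v₁ = [S]₂(Km+[S]₁) / [S]₁(Km+[S]₂).
= 0.0641×(0.131+0.0229) / (0.0229×(0.131+0.0641)) = 0.009865/0.004468 = 2.21.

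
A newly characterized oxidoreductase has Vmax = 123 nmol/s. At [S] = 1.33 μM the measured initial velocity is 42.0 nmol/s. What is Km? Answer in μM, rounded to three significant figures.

v/Vmax = 42.0/123 = 0.3415 = [S]/(Km+[S]).
So Km + [S] = [S]/0.3415 = 3.895 μM, giving Km = 3.895 − 1.33 = 2.56 μM.

2.56 μM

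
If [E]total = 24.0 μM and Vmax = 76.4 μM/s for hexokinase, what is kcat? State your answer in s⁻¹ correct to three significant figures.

3.18 s⁻¹

kcat = Vmax/[E]total = 76.4 μM/s / 24.0 μM = 3.18 s⁻¹.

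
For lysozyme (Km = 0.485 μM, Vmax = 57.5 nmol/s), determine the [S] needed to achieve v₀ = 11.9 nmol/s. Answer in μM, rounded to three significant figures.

The required fractional saturation is v/Vmax = 11.9/57.5 = 0.2070.
Then [S]/(Km+[S]) = 0.2070 ⇒ [S] = 0.485 × 0.2070/(1 − 0.2070) = 0.127 μM.

0.127 μM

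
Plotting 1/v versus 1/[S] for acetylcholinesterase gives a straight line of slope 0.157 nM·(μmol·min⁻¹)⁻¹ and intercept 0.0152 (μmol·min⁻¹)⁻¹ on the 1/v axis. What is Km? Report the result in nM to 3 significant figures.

y-intercept = 1/Vmax ⇒ Vmax = 65.8 μmol·min⁻¹; slope = Km/Vmax ⇒ Km = slope × Vmax.
Km = 0.157 × 65.8 = 10.3 nM.

10.3 nM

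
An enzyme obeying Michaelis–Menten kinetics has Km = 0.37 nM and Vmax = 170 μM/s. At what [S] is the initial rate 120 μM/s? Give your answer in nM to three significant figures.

0.888 nM

The required fractional saturation is v/Vmax = 120/170 = 0.7059.
Then [S]/(Km+[S]) = 0.7059 ⇒ [S] = 0.37 × 0.7059/(1 − 0.7059) = 0.888 nM.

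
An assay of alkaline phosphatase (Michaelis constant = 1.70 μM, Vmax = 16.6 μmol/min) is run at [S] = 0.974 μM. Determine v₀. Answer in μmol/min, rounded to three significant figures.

6.05 μmol/min

v = Vmax·[S]/(Km + [S]) = 16.6 × 0.974 / (1.70 + 0.974)
  = 16.17 / 2.674 = 6.05 μmol/min.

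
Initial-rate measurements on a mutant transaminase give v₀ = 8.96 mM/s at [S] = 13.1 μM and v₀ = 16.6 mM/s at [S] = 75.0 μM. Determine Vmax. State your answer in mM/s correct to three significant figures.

20.3 mM/s

In reciprocal form, 1/v = (Km/Vmax)·(1/[S]) + 1/Vmax. The two points give (1/[S], 1/v) = (0.07634, 0.1116) and (0.01333, 0.06024).
Slope = (0.1116 − 0.06024)/(0.07634 − 0.01333) = 0.8153; intercept = 0.1116 − 0.8153×0.07634 = 0.04937.
Vmax = 1/intercept = 20.3 mM/s; Km = slope × Vmax = 0.8153 × 20.3 = 16.5 μM.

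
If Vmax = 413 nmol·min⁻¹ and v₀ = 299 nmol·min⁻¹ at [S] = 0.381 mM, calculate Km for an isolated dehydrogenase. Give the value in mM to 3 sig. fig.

0.145 mM

v/Vmax = 299/413 = 0.7240 = [S]/(Km+[S]).
So Km + [S] = [S]/0.7240 = 0.5263 mM, giving Km = 0.5263 − 0.381 = 0.145 mM.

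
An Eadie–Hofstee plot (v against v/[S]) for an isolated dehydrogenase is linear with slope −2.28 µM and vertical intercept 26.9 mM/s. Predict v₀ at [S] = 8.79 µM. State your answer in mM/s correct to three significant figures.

21.4 mM/s

In the Eadie–Hofstee form v = Vmax − Km·(v/[S]), the slope is −Km and the intercept is Vmax, so Km = 2.28 µM and Vmax = 26.9 mM/s.
v = 26.9 × 8.79/(2.28 + 8.79) = 21.4 mM/s.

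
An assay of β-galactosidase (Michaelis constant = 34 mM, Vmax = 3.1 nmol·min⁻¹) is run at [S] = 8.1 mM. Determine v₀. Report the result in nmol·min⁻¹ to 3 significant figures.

0.596 nmol·min⁻¹

v = Vmax·[S]/(Km + [S]) = 3.1 × 8.1 / (34 + 8.1)
  = 25.11 / 42.10 = 0.596 nmol·min⁻¹.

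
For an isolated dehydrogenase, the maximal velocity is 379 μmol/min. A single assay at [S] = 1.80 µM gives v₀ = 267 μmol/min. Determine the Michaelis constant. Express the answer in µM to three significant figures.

0.755 µM

From v = Vmax[S]/(Km+[S]), Km = [S](Vmax − v)/v.
Km = 1.80 × (379 − 267) / 267 = 201.6/267 = 0.755 µM.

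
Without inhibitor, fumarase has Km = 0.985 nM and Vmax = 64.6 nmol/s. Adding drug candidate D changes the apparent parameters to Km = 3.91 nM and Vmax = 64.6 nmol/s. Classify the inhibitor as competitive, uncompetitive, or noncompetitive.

Km increases (0.985 → 3.91 nM) while Vmax is unchanged — the hallmark of competitive inhibition.

competitive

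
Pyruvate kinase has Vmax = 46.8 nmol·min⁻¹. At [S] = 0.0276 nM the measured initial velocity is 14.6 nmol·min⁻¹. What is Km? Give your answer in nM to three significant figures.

0.0609 nM

v/Vmax = 14.6/46.8 = 0.3120 = [S]/(Km+[S]).
So Km + [S] = [S]/0.3120 = 0.08847 nM, giving Km = 0.08847 − 0.0276 = 0.0609 nM.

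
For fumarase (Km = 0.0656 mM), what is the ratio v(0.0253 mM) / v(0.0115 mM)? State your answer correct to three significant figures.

Since Vmax cancels, v₂/v₁ = [S]₂(Km+[S]₁) / [S]₁(Km+[S]₂).
= 0.0253×(0.0656+0.0115) / (0.0115×(0.0656+0.0253)) = 0.001951/0.001045 = 1.87.

1.87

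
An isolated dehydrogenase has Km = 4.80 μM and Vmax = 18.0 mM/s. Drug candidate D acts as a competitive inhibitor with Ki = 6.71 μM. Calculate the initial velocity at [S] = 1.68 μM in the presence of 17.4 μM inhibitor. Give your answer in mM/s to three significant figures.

1.60 mM/s

α = 1 + [I]/Ki = 1 + 17.4/6.71 = 3.593.
For a competitive inhibitor, Vmax is unchanged and the apparent Km becomes α·Km: Km,app = 17.2 μM, Vmax,app = 18.0 mM/s.
v = Vmax,app·[S]/(Km,app + [S]) = 18.0 × 1.68/(17.2 + 1.68) = 1.60 mM/s.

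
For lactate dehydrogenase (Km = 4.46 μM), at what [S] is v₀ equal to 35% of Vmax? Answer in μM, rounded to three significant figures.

2.40 μM

v/Vmax = [S]/(Km+[S]) = 0.35, so [S] = Km·0.35/(1 − 0.35) = 4.46 × 0.5385.
[S] = 2.40 μM.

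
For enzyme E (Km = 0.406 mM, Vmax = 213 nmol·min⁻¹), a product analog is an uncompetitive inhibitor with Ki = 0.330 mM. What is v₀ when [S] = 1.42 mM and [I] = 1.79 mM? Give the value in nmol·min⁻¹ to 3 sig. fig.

With α = 1 + [I]/Ki = 1 + 1.79/0.330 = 6.424, the uncompetitive rate law is v = (Vmax/α)·[S] / (Km/α + [S]).
v = (213/6.424)×1.42 / (0.406/6.424 + 1.42) = 47.08/1.483 = 31.7 nmol·min⁻¹.

31.7 nmol·min⁻¹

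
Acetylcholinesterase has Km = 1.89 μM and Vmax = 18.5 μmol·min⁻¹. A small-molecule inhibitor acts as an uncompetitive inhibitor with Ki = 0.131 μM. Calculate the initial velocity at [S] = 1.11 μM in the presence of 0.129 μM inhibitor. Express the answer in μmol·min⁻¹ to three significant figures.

5.02 μmol·min⁻¹

α = 1 + [I]/Ki = 1 + 0.129/0.131 = 1.985.
For an uncompetitive inhibitor, both parameters are divided by α, giving Vmax/α and Km/α: Km,app = 0.952 μM, Vmax,app = 9.32 μmol·min⁻¹.
v = Vmax,app·[S]/(Km,app + [S]) = 9.32 × 1.11/(0.952 + 1.11) = 5.02 μmol·min⁻¹.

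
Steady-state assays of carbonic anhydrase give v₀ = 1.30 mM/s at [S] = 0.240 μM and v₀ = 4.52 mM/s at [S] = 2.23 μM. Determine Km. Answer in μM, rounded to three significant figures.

0.950 μM

In reciprocal form, 1/v = (Km/Vmax)·(1/[S]) + 1/Vmax. The two points give (1/[S], 1/v) = (4.167, 0.7692) and (0.4484, 0.2212).
Slope = (0.7692 − 0.2212)/(4.167 − 0.4484) = 0.1474; intercept = 0.7692 − 0.1474×4.167 = 0.1551.
Vmax = 1/intercept = 6.45 mM/s; Km = slope × Vmax = 0.1474 × 6.45 = 0.950 μM.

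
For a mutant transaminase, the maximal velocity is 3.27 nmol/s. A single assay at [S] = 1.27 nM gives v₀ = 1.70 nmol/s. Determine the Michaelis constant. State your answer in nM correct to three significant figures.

1.17 nM

From v = Vmax[S]/(Km+[S]), Km = [S](Vmax − v)/v.
Km = 1.27 × (3.27 − 1.70) / 1.70 = 1.994/1.70 = 1.17 nM.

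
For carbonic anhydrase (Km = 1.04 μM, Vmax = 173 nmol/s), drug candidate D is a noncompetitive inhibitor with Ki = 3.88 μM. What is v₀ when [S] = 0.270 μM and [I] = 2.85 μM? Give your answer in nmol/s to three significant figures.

With α = 1 + [I]/Ki = 1 + 2.85/3.88 = 1.735, the noncompetitive rate law is v = (Vmax/α)·[S] / (Km + [S]).
v = (173/1.735)×0.270 / (1.04 + 0.270) = 26.93/1.310 = 20.6 nmol/s.

20.6 nmol/s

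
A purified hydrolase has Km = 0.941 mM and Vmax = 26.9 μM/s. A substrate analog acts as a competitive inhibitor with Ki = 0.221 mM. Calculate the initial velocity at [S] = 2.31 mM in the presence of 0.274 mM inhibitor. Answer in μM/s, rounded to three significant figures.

α = 1 + [I]/Ki = 1 + 0.274/0.221 = 2.240.
For a competitive inhibitor, Vmax is unchanged and the apparent Km becomes α·Km: Km,app = 2.11 mM, Vmax,app = 26.9 μM/s.
v = Vmax,app·[S]/(Km,app + [S]) = 26.9 × 2.31/(2.11 + 2.31) = 14.1 μM/s.

14.1 μM/s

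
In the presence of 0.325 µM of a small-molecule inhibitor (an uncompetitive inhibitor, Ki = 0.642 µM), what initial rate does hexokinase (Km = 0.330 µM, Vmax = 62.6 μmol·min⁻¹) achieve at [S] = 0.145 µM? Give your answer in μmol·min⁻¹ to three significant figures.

16.6 μmol·min⁻¹

With α = 1 + [I]/Ki = 1 + 0.325/0.642 = 1.506, the uncompetitive rate law is v = (Vmax/α)·[S] / (Km/α + [S]).
v = (62.6/1.506)×0.145 / (0.330/1.506 + 0.145) = 6.026/0.3641 = 16.6 μmol·min⁻¹.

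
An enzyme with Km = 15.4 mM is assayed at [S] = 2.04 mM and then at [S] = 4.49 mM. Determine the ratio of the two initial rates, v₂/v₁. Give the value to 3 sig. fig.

1.93

The fractional saturations are [S]/(Km+[S]) = 2.04/17.44 = 0.1170 and 4.49/19.89 = 0.2257.
v₂/v₁ is just their ratio: 0.2257/0.1170 = 1.93.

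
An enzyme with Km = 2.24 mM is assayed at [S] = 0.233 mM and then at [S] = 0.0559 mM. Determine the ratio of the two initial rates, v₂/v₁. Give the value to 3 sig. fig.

Since Vmax cancels, v₂/v₁ = [S]₂(Km+[S]₁) / [S]₁(Km+[S]₂).
= 0.0559×(2.24+0.233) / (0.233×(2.24+0.0559)) = 0.1382/0.5349 = 0.258.

0.258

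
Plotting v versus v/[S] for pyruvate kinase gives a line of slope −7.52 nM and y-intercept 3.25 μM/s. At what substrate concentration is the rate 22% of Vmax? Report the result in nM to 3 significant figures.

The Eadie–Hofstee slope gives Km = 7.52 nM (slope = −Km).
v/Vmax = [S]/(Km+[S]) = 0.22 ⇒ [S] = Km·0.22/(1−0.22) = 7.52 × 0.2821 = 2.12 nM.

2.12 nM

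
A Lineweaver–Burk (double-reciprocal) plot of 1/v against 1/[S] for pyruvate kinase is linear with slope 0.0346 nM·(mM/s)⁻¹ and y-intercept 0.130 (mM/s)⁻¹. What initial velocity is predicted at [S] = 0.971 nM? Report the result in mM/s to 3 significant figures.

The y-intercept is 1/Vmax, so Vmax = 1/0.130 = 7.69 mM/s.
The slope is Km/Vmax, so Km = 0.0346 × 7.69 = 0.266 nM.
Then v = 7.69 × 0.971/(0.266 + 0.971) = 6.04 mM/s.

6.04 mM/s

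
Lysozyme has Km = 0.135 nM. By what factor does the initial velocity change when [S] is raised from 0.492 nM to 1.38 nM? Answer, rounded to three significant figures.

1.16

The fractional saturations are [S]/(Km+[S]) = 0.492/0.6270 = 0.7847 and 1.38/1.515 = 0.9109.
v₂/v₁ is just their ratio: 0.9109/0.7847 = 1.16.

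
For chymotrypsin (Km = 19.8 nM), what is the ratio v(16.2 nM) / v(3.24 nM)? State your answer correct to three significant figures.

The fractional saturations are [S]/(Km+[S]) = 3.24/23.04 = 0.1406 and 16.2/36.00 = 0.4500.
v₂/v₁ is just their ratio: 0.4500/0.1406 = 3.20.

3.20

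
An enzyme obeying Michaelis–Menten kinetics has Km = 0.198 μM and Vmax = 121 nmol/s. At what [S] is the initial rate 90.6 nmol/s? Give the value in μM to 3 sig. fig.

The required fractional saturation is v/Vmax = 90.6/121 = 0.7488.
Then [S]/(Km+[S]) = 0.7488 ⇒ [S] = 0.198 × 0.7488/(1 − 0.7488) = 0.590 μM.

0.590 μM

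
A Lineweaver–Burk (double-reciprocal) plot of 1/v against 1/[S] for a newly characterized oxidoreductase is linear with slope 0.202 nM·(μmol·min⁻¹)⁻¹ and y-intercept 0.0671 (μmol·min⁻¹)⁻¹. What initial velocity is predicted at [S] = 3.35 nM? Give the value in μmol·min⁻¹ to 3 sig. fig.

7.85 μmol·min⁻¹

The y-intercept is 1/Vmax, so Vmax = 1/0.0671 = 14.9 μmol·min⁻¹.
The slope is Km/Vmax, so Km = 0.202 × 14.9 = 3.01 nM.
Then v = 14.9 × 3.35/(3.01 + 3.35) = 7.85 μmol·min⁻¹.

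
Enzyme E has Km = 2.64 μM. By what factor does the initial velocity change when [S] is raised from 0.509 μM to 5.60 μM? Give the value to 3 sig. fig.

4.20

The fractional saturations are [S]/(Km+[S]) = 0.509/3.149 = 0.1616 and 5.60/8.240 = 0.6796.
v₂/v₁ is just their ratio: 0.6796/0.1616 = 4.20.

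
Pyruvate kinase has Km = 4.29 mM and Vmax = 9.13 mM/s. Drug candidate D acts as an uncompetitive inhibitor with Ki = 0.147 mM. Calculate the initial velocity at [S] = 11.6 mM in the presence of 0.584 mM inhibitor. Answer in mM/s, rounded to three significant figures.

1.71 mM/s

α = 1 + [I]/Ki = 1 + 0.584/0.147 = 4.973.
For an uncompetitive inhibitor, both parameters are divided by α, giving Vmax/α and Km/α: Km,app = 0.863 mM, Vmax,app = 1.84 mM/s.
v = Vmax,app·[S]/(Km,app + [S]) = 1.84 × 11.6/(0.863 + 11.6) = 1.71 mM/s.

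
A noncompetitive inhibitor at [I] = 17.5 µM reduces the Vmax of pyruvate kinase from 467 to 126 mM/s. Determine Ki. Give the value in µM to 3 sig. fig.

6.47 µM

Noncompetitive: Vmax,app = Vmax/α with α = 1 + [I]/Ki.
α = Vmax/Vmax,app = 467/126 = 3.706.
Ki = [I]/(α − 1) = 17.5/2.706 = 6.47 µM.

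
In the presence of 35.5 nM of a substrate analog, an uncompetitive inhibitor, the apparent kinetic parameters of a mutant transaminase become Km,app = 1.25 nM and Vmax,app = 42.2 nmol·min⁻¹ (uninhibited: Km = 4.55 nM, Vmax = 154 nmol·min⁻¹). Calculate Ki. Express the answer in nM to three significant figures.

13.4 nM

Uncompetitive: Vmax,app = Vmax/α (and Km,app = Km/α) with α = 1 + [I]/Ki.
α = Vmax/Vmax,app = 154/42.2 = 3.649.
Since α = 1 + [I]/Ki, [I]/Ki = 3.649 − 1 = 2.649 and Ki = 35.5/2.649 = 13.4 nM.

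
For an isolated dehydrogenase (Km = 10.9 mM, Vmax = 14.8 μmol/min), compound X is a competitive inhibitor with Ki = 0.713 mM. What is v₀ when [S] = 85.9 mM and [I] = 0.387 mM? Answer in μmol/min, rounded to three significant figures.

With α = 1 + [I]/Ki = 1 + 0.387/0.713 = 1.543, the competitive rate law is v = Vmax[S] / (αKm + [S]).
v = 14.8×85.9 / (1.543×10.9 + 85.9) = 1271/102.7 = 12.4 μmol/min.

12.4 μmol/min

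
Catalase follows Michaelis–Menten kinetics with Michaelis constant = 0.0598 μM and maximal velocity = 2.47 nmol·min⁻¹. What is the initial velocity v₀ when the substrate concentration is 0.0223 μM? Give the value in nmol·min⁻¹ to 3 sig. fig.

[S]/(Km+[S]) = 0.0223/0.08210 = 0.2716, the fractional saturation.
v = 0.2716 × Vmax = 0.2716 × 2.47 = 0.671 nmol·min⁻¹.

0.671 nmol·min⁻¹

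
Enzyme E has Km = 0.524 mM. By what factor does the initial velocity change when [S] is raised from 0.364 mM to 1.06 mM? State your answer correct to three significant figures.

The fractional saturations are [S]/(Km+[S]) = 0.364/0.8880 = 0.4099 and 1.06/1.584 = 0.6692.
v₂/v₁ is just their ratio: 0.6692/0.4099 = 1.63.

1.63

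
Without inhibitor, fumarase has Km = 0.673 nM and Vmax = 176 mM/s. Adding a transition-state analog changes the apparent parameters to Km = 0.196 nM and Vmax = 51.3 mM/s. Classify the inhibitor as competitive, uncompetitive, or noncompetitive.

Both Km and Vmax decrease by the same factor (~3.43-fold) — characteristic of uncompetitive inhibition.

uncompetitive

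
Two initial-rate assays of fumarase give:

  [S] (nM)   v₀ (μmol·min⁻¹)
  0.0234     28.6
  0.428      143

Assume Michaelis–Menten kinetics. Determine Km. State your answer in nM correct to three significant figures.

In reciprocal form, 1/v = (Km/Vmax)·(1/[S]) + 1/Vmax. The two points give (1/[S], 1/v) = (42.74, 0.03497) and (2.336, 0.006993).
Slope = (0.03497 − 0.006993)/(42.74 − 2.336) = 0.0006924; intercept = 0.03497 − 0.0006924×42.74 = 0.005375.
Vmax = 1/intercept = 186 μmol·min⁻¹; Km = slope × Vmax = 0.0006924 × 186 = 0.129 nM.

0.129 nM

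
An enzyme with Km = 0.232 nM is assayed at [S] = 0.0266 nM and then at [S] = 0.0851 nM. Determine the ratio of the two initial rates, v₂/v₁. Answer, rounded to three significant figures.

The fractional saturations are [S]/(Km+[S]) = 0.0266/0.2586 = 0.1029 and 0.0851/0.3171 = 0.2684.
v₂/v₁ is just their ratio: 0.2684/0.1029 = 2.61.

2.61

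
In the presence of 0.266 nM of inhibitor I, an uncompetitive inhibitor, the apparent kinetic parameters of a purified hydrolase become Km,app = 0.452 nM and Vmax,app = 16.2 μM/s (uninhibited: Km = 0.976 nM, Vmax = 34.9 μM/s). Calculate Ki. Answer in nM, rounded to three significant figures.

Uncompetitive: Vmax,app = Vmax/α (and Km,app = Km/α) with α = 1 + [I]/Ki.
α = Vmax/Vmax,app = 34.9/16.2 = 2.154.
Ki = [I]/(α − 1) = 0.266/1.154 = 0.230 nM.

0.230 nM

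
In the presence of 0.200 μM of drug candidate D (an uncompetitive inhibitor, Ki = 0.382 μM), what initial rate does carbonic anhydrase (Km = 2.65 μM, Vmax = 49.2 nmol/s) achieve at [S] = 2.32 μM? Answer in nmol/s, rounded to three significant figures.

α = 1 + [I]/Ki = 1 + 0.200/0.382 = 1.524.
For an uncompetitive inhibitor, both parameters are divided by α, giving Vmax/α and Km/α: Km,app = 1.74 μM, Vmax,app = 32.3 nmol/s.
v = Vmax,app·[S]/(Km,app + [S]) = 32.3 × 2.32/(1.74 + 2.32) = 18.5 nmol/s.

18.5 nmol/s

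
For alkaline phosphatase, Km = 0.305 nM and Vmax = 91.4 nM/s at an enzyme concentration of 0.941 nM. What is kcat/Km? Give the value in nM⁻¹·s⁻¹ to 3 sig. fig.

kcat = Vmax/[E]total = 91.4/0.941 = 97.1 s⁻¹.
kcat/Km = 97.1/0.305 = 318 nM⁻¹·s⁻¹.

318 nM⁻¹·s⁻¹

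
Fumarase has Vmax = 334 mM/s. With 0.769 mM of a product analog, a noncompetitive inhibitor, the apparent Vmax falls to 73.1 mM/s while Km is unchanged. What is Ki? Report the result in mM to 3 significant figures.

0.215 mM

Noncompetitive: Vmax,app = Vmax/α with α = 1 + [I]/Ki.
α = Vmax/Vmax,app = 334/73.1 = 4.569.
Since α = 1 + [I]/Ki, [I]/Ki = 4.569 − 1 = 3.569 and Ki = 0.769/3.569 = 0.215 mM.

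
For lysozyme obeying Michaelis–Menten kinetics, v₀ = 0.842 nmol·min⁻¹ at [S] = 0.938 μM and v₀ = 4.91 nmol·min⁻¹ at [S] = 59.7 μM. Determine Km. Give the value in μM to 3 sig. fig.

From v = Vmax[S]/(Km+[S]), each point gives Vmax = v(Km+[S])/[S].
Equating: 0.842(Km+0.938)/0.938 = 4.91(Km+59.7)/59.7.
0.8977·Km + 0.842 = 0.08224·Km + 4.91, so (0.8977 − 0.08224)·Km = 4.91 − 0.842.
Km = 4.068/0.8154 = 4.99 μM; then Vmax = 0.842(4.99+0.938)/0.938 = 5.32 nmol·min⁻¹.

4.99 μM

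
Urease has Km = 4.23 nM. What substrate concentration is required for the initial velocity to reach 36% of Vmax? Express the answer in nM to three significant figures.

2.38 nM

v/Vmax = [S]/(Km+[S]) = 0.36, so [S] = Km·0.36/(1 − 0.36) = 4.23 × 0.5625.
[S] = 2.38 nM.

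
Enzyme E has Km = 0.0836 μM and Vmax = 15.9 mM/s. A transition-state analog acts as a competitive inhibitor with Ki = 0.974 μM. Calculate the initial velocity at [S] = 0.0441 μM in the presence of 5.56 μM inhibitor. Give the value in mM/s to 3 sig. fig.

With α = 1 + [I]/Ki = 1 + 5.56/0.974 = 6.708, the competitive rate law is v = Vmax[S] / (αKm + [S]).
v = 15.9×0.0441 / (6.708×0.0836 + 0.0441) = 0.7012/0.6049 = 1.16 mM/s.

1.16 mM/s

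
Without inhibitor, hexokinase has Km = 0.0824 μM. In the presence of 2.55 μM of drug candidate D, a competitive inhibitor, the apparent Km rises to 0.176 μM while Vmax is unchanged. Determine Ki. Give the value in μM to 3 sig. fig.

Competitive: Km,app = α·Km with α = 1 + [I]/Ki.
α = Km,app/Km = 0.176/0.0824 = 2.136.
Since α = 1 + [I]/Ki, [I]/Ki = 2.136 − 1 = 1.136 and Ki = 2.55/1.136 = 2.24 μM.

2.24 μM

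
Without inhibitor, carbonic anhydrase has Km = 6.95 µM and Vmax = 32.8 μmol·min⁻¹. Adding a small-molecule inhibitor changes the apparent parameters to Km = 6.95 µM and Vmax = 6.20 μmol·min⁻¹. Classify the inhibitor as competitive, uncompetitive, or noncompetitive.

noncompetitive

Vmax decreases (32.8 → 6.20 μmol·min⁻¹) while Km is unchanged — pure noncompetitive inhibition.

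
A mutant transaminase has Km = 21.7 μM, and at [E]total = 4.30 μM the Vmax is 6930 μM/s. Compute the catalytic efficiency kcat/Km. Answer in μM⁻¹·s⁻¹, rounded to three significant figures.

kcat = Vmax/[E]total = 6930/4.30 = 1610 s⁻¹.
kcat/Km = 1610/21.7 = 74.3 μM⁻¹·s⁻¹.

74.3 μM⁻¹·s⁻¹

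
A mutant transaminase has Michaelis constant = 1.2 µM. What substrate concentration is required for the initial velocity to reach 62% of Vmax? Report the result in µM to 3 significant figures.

1.96 µM

v/Vmax = [S]/(Km+[S]) = 0.62, so [S] = Km·0.62/(1 − 0.62) = 1.2 × 1.632.
[S] = 1.96 µM.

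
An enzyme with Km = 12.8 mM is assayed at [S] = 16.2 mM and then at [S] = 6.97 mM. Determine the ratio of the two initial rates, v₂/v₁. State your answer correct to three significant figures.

0.631

Since Vmax cancels, v₂/v₁ = [S]₂(Km+[S]₁) / [S]₁(Km+[S]₂).
= 6.97×(12.8+16.2) / (16.2×(12.8+6.97)) = 202.1/320.3 = 0.631.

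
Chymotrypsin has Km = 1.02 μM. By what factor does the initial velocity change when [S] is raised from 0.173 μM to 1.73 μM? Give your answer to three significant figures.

Since Vmax cancels, v₂/v₁ = [S]₂(Km+[S]₁) / [S]₁(Km+[S]₂).
= 1.73×(1.02+0.173) / (0.173×(1.02+1.73)) = 2.064/0.4757 = 4.34.

4.34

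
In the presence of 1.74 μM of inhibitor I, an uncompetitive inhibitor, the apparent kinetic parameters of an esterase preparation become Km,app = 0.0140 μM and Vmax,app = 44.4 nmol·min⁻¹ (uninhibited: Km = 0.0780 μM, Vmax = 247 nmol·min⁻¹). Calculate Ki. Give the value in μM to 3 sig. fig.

0.381 μM

Uncompetitive: Vmax,app = Vmax/α (and Km,app = Km/α) with α = 1 + [I]/Ki.
α = Vmax/Vmax,app = 247/44.4 = 5.563.
Since α = 1 + [I]/Ki, [I]/Ki = 5.563 − 1 = 4.563 and Ki = 1.74/4.563 = 0.381 μM.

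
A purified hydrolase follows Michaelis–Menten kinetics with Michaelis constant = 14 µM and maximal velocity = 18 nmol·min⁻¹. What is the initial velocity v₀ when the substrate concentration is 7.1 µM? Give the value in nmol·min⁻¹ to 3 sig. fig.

[S]/(Km+[S]) = 7.1/21.10 = 0.3365, the fractional saturation.
v = 0.3365 × Vmax = 0.3365 × 18 = 6.06 nmol·min⁻¹.

6.06 nmol·min⁻¹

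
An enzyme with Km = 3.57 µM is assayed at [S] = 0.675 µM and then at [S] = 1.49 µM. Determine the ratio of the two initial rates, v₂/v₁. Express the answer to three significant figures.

The fractional saturations are [S]/(Km+[S]) = 0.675/4.245 = 0.1590 and 1.49/5.060 = 0.2945.
v₂/v₁ is just their ratio: 0.2945/0.1590 = 1.85.

1.85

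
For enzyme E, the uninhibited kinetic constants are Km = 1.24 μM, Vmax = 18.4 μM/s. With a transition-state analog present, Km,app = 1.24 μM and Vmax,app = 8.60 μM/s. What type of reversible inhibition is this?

noncompetitive

Vmax decreases (18.4 → 8.60 μM/s) while Km is unchanged — pure noncompetitive inhibition.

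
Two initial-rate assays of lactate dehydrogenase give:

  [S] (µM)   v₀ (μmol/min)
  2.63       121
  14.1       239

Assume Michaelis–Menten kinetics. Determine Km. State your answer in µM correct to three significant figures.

4.06 µM

In reciprocal form, 1/v = (Km/Vmax)·(1/[S]) + 1/Vmax. The two points give (1/[S], 1/v) = (0.3802, 0.008264) and (0.07092, 0.004184).
Slope = (0.008264 − 0.004184)/(0.3802 − 0.07092) = 0.01319; intercept = 0.008264 − 0.01319×0.3802 = 0.003248.
Vmax = 1/intercept = 308 μmol/min; Km = slope × Vmax = 0.01319 × 308 = 4.06 µM.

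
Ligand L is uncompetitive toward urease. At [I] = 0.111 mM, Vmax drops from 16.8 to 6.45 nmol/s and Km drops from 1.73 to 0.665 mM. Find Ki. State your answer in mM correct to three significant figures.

0.0692 mM

Uncompetitive: Vmax,app = Vmax/α (and Km,app = Km/α) with α = 1 + [I]/Ki.
α = Vmax/Vmax,app = 16.8/6.45 = 2.605.
Ki = [I]/(α − 1) = 0.111/1.605 = 0.0692 mM.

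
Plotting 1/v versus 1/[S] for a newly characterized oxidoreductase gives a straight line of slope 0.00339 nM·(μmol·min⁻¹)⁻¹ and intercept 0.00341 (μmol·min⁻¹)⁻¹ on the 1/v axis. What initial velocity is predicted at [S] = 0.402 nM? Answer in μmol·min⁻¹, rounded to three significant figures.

84.4 μmol·min⁻¹

The y-intercept is 1/Vmax, so Vmax = 1/0.00341 = 293 μmol·min⁻¹.
The slope is Km/Vmax, so Km = 0.00339 × 293 = 0.994 nM.
Then v = 293 × 0.402/(0.994 + 0.402) = 84.4 μmol·min⁻¹.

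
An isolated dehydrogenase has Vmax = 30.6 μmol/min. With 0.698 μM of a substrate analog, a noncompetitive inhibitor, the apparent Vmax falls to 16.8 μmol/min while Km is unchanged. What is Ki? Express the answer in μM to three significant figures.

0.850 μM

Noncompetitive: Vmax,app = Vmax/α with α = 1 + [I]/Ki.
α = Vmax/Vmax,app = 30.6/16.8 = 1.821.
Since α = 1 + [I]/Ki, [I]/Ki = 1.821 − 1 = 0.8214 and Ki = 0.698/0.8214 = 0.850 μM.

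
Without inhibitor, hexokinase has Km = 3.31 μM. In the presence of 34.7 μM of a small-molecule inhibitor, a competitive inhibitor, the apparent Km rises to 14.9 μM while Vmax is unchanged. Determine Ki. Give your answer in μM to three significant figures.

Competitive: Km,app = α·Km with α = 1 + [I]/Ki.
α = Km,app/Km = 14.9/3.31 = 4.502.
Since α = 1 + [I]/Ki, [I]/Ki = 4.502 − 1 = 3.502 and Ki = 34.7/3.502 = 9.91 μM.

9.91 μM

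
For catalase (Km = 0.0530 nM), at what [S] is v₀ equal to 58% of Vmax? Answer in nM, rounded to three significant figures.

v/Vmax = [S]/(Km+[S]) = 0.58, so [S] = Km·0.58/(1 − 0.58) = 0.0530 × 1.381.
[S] = 0.0732 nM.

0.0732 nM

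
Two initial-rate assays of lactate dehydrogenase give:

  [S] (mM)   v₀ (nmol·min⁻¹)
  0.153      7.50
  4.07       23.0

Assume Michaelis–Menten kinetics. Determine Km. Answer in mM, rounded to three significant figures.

In reciprocal form, 1/v = (Km/Vmax)·(1/[S]) + 1/Vmax. The two points give (1/[S], 1/v) = (6.536, 0.1333) and (0.2457, 0.04348).
Slope = (0.1333 − 0.04348)/(6.536 − 0.2457) = 0.01428; intercept = 0.1333 − 0.01428×6.536 = 0.03997.
Vmax = 1/intercept = 25.0 nmol·min⁻¹; Km = slope × Vmax = 0.01428 × 25.0 = 0.357 mM.

0.357 mM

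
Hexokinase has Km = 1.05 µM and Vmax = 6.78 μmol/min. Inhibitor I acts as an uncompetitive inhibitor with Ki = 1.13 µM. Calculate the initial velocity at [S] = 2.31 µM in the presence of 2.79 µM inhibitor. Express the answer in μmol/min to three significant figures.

1.73 μmol/min

With α = 1 + [I]/Ki = 1 + 2.79/1.13 = 3.469, the uncompetitive rate law is v = (Vmax/α)·[S] / (Km/α + [S]).
v = (6.78/3.469)×2.31 / (1.05/3.469 + 2.31) = 4.515/2.613 = 1.73 μmol/min.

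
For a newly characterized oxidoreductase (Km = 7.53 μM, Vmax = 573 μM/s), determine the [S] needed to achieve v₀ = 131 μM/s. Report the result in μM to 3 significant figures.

2.23 μM

The required fractional saturation is v/Vmax = 131/573 = 0.2286.
Then [S]/(Km+[S]) = 0.2286 ⇒ [S] = 7.53 × 0.2286/(1 − 0.2286) = 2.23 μM.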